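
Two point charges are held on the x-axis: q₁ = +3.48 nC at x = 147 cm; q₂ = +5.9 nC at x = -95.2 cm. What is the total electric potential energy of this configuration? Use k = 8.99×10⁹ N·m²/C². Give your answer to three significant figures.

7.62×10⁻⁸ J

The assembly work is the sum of pairwise potential energies, U = Σ_{i<j} kqᵢqⱼ/rᵢⱼ.
Pair separations: r₁₂ = 2.42 m.
U = (7.62×10⁻⁸) = 7.62×10⁻⁸ J.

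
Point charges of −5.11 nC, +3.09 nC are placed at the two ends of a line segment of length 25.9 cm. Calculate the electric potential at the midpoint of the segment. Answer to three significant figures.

-140 V

The total potential is the scalar sum of each charge's contribution, V = Σ kqᵢ/rᵢ.
Each charge is 0.130 m from the midpoint.
V = k[(-5.11×10⁻⁹)/(0.130) + (3.09×10⁻⁹)/(0.130)] = -140 V.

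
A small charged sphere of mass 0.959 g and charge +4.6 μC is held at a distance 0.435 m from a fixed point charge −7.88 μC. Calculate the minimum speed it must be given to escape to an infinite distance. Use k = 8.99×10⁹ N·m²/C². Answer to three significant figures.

39.5 m/s

To just escape, total mechanical energy must reach zero at infinity: ½mv²_min + U = 0, so ½mv²_min = −U = |kQq|/r.
|U| = |kQq|/r = (8.99×10⁹ N·m²/C²)(7.88×10⁻⁶)(4.60×10⁻⁶)/(0.435) = 0.749 J.
v_min = √(2|U|/m) = √(2·0.749/9.59×10⁻⁴) = 39.5 m/s.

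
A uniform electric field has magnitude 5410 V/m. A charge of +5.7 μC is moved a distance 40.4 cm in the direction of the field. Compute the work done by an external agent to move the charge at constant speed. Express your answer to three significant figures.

The potential change for a displacement 40.4 cm in the direction of the field is ΔV = −Ed = -2190 V.
W_ext = qΔV = -0.0125 J.

-0.0125 J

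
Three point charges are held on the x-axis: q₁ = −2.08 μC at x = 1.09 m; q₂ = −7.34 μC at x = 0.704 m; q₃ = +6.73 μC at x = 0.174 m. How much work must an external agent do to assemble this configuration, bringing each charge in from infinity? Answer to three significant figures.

-0.620 J

The work to assemble the configuration equals its total potential energy, U = Σ kqᵢqⱼ/rᵢⱼ over all pairs.
Pair separations: r₁₂ = 0.386 m, r₁₃ = 0.916 m, r₂₃ = 0.530 m.
U = (0.356) + (-0.137) + (-0.838) = -0.620 J.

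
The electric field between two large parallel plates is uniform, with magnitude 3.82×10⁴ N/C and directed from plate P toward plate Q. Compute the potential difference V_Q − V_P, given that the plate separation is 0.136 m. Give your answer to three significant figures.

-5200 V

In a uniform field, potential decreases in the direction of E: ΔV = −E·d for a displacement d parallel to E.
Going from P to Q is a displacement of 0.136 m along the field, so V_Q − V_P = −Ed = -5200 V.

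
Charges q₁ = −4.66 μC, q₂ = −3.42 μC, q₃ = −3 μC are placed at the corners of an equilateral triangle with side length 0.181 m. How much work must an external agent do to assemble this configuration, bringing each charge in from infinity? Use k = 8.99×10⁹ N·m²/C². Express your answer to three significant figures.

2.00 J

The work to assemble the configuration equals its total potential energy, U = Σ kqᵢqⱼ/rᵢⱼ over all pairs.
All three pair separations equal the side length, 0.181 m.
U = (0.792) + (0.694) + (0.510) = 2.00 J.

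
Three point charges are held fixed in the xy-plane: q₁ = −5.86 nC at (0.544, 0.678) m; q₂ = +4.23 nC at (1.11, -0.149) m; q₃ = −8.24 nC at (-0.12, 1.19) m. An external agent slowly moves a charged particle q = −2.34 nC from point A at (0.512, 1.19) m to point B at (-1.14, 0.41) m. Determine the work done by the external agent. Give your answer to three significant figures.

-2.85×10⁻⁷ J

For quasistatic motion the external work equals the change in potential energy: W_ext = qΔV = q(V_B − V_A).
At A: distances to the source charges are 0.513 m, 1.47 m, 0.632 m; V_A = Σ kqᵢ/rᵢ = -194 V.
At B: distances to the source charges are 1.71 m, 2.32 m, 1.28 m; V_B = Σ kqᵢ/rᵢ = -72.2 V.
ΔV = V_B − V_A = 122 V.
W_ext = qΔV = (-2.34×10⁻⁹ C)(122 V) = -2.85×10⁻⁷ J.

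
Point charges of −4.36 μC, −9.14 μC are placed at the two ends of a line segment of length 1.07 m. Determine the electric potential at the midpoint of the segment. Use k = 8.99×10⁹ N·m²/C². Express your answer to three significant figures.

-2.27×10⁵ V

Electric potential is a scalar, so the contributions from each charge add algebraically: V = Σ kqᵢ/rᵢ.
Each charge is 0.535 m from the midpoint.
V = k[(-4.36×10⁻⁶)/(0.535) + (-9.14×10⁻⁶)/(0.535)] = -2.27×10⁵ V.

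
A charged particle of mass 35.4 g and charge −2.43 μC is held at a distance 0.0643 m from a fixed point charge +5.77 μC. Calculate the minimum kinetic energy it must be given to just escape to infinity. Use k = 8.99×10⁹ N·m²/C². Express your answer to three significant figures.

1.96 J

To just escape, total mechanical energy must reach zero at infinity: ½mv²_min + U = 0, so ½mv²_min = −U = |kQq|/r.
|U| = |kQq|/r = (8.99×10⁹ N·m²/C²)(5.77×10⁻⁶)(2.43×10⁻⁶)/(0.0643) = 1.96 J.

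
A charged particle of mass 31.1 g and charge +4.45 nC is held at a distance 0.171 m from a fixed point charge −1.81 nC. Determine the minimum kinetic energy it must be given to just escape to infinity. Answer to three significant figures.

To just escape, total mechanical energy must reach zero at infinity: ½mv²_min + U = 0, so ½mv²_min = −U = |kQq|/r.
|U| = |kQq|/r = (8.99×10⁹ N·m²/C²)(1.81×10⁻⁹)(4.45×10⁻⁹)/(0.171) = 4.23×10⁻⁷ J.

4.23×10⁻⁷ J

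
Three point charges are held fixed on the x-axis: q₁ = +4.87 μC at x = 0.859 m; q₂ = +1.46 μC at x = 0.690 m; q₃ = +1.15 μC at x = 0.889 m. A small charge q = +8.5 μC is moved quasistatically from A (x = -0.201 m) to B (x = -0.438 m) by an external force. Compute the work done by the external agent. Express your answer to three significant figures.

-0.105 J

For quasistatic motion the external work equals the change in potential energy: W_ext = qΔV = q(V_B − V_A).
At A: distances to the source charges are 1.06 m, 0.891 m, 1.09 m; V_A = Σ kqᵢ/rᵢ = 6.55×10⁴ V.
At B: distances to the source charges are 1.30 m, 1.13 m, 1.33 m; V_B = Σ kqᵢ/rᵢ = 5.32×10⁴ V.
ΔV = V_B − V_A = -1.23×10⁴ V.
W_ext = qΔV = (8.50×10⁻⁶ C)(-1.23×10⁴ V) = -0.105 J.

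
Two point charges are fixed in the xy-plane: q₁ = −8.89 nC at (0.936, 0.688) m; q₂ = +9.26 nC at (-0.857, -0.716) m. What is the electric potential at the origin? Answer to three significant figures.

Electric potential is a scalar, so the contributions from each charge add algebraically: V = Σ kqᵢ/rᵢ.
Distances from the field point to each charge: r₁ = 1.16 m, r₂ = 1.12 m.
V = k[(-8.89×10⁻⁹)/(1.16) + (9.26×10⁻⁹)/(1.12)] = 5.75 V.

5.75 V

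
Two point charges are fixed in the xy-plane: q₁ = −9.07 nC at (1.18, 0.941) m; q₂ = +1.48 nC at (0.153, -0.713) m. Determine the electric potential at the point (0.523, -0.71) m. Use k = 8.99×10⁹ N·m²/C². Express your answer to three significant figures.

The total potential is the scalar sum of each charge's contribution, V = Σ kqᵢ/rᵢ.
Distances from the field point to each charge: r₁ = 1.78 m, r₂ = 0.370 m.
V = k[(-9.07×10⁻⁹)/(1.78) + (1.48×10⁻⁹)/(0.370)] = -9.93 V.

-9.93 V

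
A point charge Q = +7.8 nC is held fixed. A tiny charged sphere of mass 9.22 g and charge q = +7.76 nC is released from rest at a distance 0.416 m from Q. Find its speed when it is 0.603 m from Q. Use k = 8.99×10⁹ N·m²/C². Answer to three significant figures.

Only the electrostatic force acts, so mechanical energy is conserved: ½mv² = U₁ − U₂ = kQq(1/r₁ − 1/r₂).
U₁ − U₂ = (8.99×10⁹ N·m²/C²)(7.80×10⁻⁹ C)(7.76×10⁻⁹ C)(1/0.416 − 1/0.603) = 4.06×10⁻⁷ J.
v = √(2·4.06×10⁻⁷/9.22×10⁻³) = 9.38×10⁻³ m/s.

9.38×10⁻³ m/s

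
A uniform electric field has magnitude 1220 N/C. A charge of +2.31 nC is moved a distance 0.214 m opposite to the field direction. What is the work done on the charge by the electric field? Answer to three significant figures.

The potential change for a displacement 0.214 m opposite to the field direction is ΔV = +Ed = 261 V.
W_field = −qΔV = -6.03×10⁻⁷ J.

-6.03×10⁻⁷ J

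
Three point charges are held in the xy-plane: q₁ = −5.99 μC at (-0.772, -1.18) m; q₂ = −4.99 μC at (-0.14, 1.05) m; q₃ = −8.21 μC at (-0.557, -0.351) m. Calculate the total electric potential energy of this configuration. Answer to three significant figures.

The assembly work is the sum of pairwise potential energies, U = Σ_{i<j} kqᵢqⱼ/rᵢⱼ.
Pair separations: r₁₂ = 2.32 m, r₁₃ = 0.856 m, r₂₃ = 1.46 m.
U = (0.116) + (0.516) + (0.252) = 0.884 J.

0.884 J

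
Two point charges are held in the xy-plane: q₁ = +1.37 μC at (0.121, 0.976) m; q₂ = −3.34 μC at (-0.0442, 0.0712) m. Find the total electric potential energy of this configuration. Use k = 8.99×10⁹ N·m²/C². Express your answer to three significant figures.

-0.0447 J

The assembly work is the sum of pairwise potential energies, U = Σ_{i<j} kqᵢqⱼ/rᵢⱼ.
Pair separations: r₁₂ = 0.920 m.
U = (-0.0447) = -0.0447 J.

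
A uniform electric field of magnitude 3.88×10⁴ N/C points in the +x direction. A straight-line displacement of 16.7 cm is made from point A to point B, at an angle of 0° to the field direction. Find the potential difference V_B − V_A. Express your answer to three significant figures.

Only the component of displacement along E changes the potential: ΔV = −E·d·cosθ.
ΔV = −(3.88×10⁴ V/m)(0.167 m)cos0° = -6480 V.

-6480 V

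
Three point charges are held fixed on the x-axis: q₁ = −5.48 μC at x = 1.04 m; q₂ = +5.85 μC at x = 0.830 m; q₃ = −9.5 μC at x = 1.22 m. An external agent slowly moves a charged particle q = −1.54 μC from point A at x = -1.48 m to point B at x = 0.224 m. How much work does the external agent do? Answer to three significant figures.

0.0476 J

For quasistatic motion the external work equals the change in potential energy: W_ext = qΔV = q(V_B − V_A).
At A: distances to the source charges are 2.52 m, 2.31 m, 2.70 m; V_A = Σ kqᵢ/rᵢ = -2.84×10⁴ V.
At B: distances to the source charges are 0.816 m, 0.606 m, 0.996 m; V_B = Σ kqᵢ/rᵢ = -5.93×10⁴ V.
ΔV = V_B − V_A = -3.09×10⁴ V.
W_ext = qΔV = (-1.54×10⁻⁶ C)(-3.09×10⁴ V) = 0.0476 J.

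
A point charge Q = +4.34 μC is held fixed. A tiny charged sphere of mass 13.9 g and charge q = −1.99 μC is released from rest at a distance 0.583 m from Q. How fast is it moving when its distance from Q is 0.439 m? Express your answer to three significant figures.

2.51 m/s

Only the electrostatic force acts, so mechanical energy is conserved: ½mv² = U₁ − U₂ = kQq(1/r₁ − 1/r₂).
U₁ − U₂ = (8.99×10⁹ N·m²/C²)(4.34×10⁻⁶ C)(-1.99×10⁻⁶ C)(1/0.583 − 1/0.439) = 0.0437 J.
v = √(2·0.0437/0.0139) = 2.51 m/s.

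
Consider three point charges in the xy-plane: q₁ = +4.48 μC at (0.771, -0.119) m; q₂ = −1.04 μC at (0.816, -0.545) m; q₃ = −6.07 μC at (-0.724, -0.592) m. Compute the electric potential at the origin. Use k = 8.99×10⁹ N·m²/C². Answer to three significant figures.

The total potential is the scalar sum of each charge's contribution, V = Σ kqᵢ/rᵢ.
Distances from the field point to each charge: r₁ = 0.780 m, r₂ = 0.981 m, r₃ = 0.935 m.
V = k[(4.48×10⁻⁶)/(0.780) + (-1.04×10⁻⁶)/(0.981) + (-6.07×10⁻⁶)/(0.935)] = -1.63×10⁴ V.

-1.63×10⁴ V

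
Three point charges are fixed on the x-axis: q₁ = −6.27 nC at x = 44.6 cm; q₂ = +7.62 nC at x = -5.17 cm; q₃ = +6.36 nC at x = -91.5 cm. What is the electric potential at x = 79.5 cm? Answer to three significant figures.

The total potential is the scalar sum of each charge's contribution, V = Σ kqᵢ/rᵢ.
Distances from the field point to each charge: r₁ = 0.349 m, r₂ = 0.847 m, r₃ = 1.71 m.
V = k[(-6.27×10⁻⁹)/(0.349) + (7.62×10⁻⁹)/(0.847) + (6.36×10⁻⁹)/(1.71)] = -47.2 V.

-47.2 V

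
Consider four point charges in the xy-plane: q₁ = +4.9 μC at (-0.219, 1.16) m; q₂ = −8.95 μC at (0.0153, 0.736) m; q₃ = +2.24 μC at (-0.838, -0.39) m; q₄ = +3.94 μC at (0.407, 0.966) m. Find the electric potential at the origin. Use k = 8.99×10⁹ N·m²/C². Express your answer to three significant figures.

The total potential is the scalar sum of each charge's contribution, V = Σ kqᵢ/rᵢ.
Distances from the field point to each charge: r₁ = 1.18 m, r₂ = 0.736 m, r₃ = 0.924 m, r₄ = 1.05 m.
V = k[(4.90×10⁻⁶)/(1.18) + (-8.95×10⁻⁶)/(0.736) + (2.24×10⁻⁶)/(0.924) + (3.94×10⁻⁶)/(1.05)] = -1.64×10⁴ V.

-1.64×10⁴ V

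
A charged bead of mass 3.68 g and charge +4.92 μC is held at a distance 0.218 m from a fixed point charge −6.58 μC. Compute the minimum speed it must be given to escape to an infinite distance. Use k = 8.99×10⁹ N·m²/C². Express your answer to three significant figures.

To just escape, total mechanical energy must reach zero at infinity: ½mv²_min + U = 0, so ½mv²_min = −U = |kQq|/r.
|U| = |kQq|/r = (8.99×10⁹ N·m²/C²)(6.58×10⁻⁶)(4.92×10⁻⁶)/(0.218) = 1.34 J.
v_min = √(2|U|/m) = √(2·1.34/3.68×10⁻³) = 26.9 m/s.

26.9 m/s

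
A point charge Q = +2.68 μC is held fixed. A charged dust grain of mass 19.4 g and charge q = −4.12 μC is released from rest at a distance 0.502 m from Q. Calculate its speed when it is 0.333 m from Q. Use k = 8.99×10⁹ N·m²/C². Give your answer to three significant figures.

3.22 m/s

Only the electrostatic force acts, so mechanical energy is conserved: ½mv² = U₁ − U₂ = kQq(1/r₁ − 1/r₂).
U₁ − U₂ = (8.99×10⁹ N·m²/C²)(2.68×10⁻⁶ C)(-4.12×10⁻⁶ C)(1/0.502 − 1/0.333) = 0.100 J.
v = √(2·0.100/0.0194) = 3.22 m/s.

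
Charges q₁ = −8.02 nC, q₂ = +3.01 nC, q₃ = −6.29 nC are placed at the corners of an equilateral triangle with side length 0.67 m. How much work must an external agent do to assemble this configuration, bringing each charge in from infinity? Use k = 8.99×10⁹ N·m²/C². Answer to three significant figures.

The assembly work is the sum of pairwise potential energies, U = Σ_{i<j} kqᵢqⱼ/rᵢⱼ.
All three pair separations equal the side length, 0.670 m.
U = (-3.24×10⁻⁷) + (6.77×10⁻⁷) + (-2.54×10⁻⁷) = 9.89×10⁻⁸ J.

9.89×10⁻⁸ J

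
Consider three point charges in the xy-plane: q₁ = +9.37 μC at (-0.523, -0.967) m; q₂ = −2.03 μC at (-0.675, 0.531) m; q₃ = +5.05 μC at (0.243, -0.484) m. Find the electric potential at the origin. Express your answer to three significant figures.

The total potential is the scalar sum of each charge's contribution, V = Σ kqᵢ/rᵢ.
Distances from the field point to each charge: r₁ = 1.10 m, r₂ = 0.859 m, r₃ = 0.542 m.
V = k[(9.37×10⁻⁶)/(1.10) + (-2.03×10⁻⁶)/(0.859) + (5.05×10⁻⁶)/(0.542)] = 1.39×10⁵ V.

1.39×10⁵ V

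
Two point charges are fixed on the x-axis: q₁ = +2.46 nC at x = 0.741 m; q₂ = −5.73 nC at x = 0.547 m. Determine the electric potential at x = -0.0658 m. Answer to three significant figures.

The total potential is the scalar sum of each charge's contribution, V = Σ kqᵢ/rᵢ.
Distances from the field point to each charge: r₁ = 0.807 m, r₂ = 0.613 m.
V = k[(2.46×10⁻⁹)/(0.807) + (-5.73×10⁻⁹)/(0.613)] = -56.6 V.

-56.6 V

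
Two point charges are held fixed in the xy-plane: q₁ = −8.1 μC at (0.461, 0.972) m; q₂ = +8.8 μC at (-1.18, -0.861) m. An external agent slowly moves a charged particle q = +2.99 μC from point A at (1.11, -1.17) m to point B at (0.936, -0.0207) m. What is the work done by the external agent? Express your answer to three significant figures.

-0.0990 J

For quasistatic motion the external work equals the change in potential energy: W_ext = qΔV = q(V_B − V_A).
At A: distances to the source charges are 2.24 m, 2.31 m; V_A = Σ kqᵢ/rᵢ = 1700 V.
At B: distances to the source charges are 1.10 m, 2.28 m; V_B = Σ kqᵢ/rᵢ = -3.14×10⁴ V.
ΔV = V_B − V_A = -3.31×10⁴ V.
W_ext = qΔV = (2.99×10⁻⁶ C)(-3.31×10⁴ V) = -0.0990 J.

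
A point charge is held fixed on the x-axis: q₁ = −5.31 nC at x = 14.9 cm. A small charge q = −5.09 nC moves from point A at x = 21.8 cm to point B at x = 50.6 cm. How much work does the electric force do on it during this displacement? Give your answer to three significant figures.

The work done by the electric force is W_field = −ΔU = −q(V_B − V_A) = q(V_A − V_B).
At A: distance to the source charge is 0.0690 m; V_A = kq₁/r = -692 V.
At B: distance to the source charge is 0.357 m; V_B = kq₁/r = -134 V.
ΔV = V_B − V_A = 558 V.
W_field = −qΔV = −(-5.09×10⁻⁹ C)(558 V) = 2.84×10⁻⁶ J.

2.84×10⁻⁶ J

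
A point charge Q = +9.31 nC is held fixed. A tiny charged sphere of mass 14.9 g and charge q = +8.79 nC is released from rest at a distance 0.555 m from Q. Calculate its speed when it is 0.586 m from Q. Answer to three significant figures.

Only the electrostatic force acts, so mechanical energy is conserved: ½mv² = U₁ − U₂ = kQq(1/r₁ − 1/r₂).
U₁ − U₂ = (8.99×10⁹ N·m²/C²)(9.31×10⁻⁹ C)(8.79×10⁻⁹ C)(1/0.555 − 1/0.586) = 7.01×10⁻⁸ J.
v = √(2·7.01×10⁻⁸/0.0149) = 3.07×10⁻³ m/s.

3.07×10⁻³ m/s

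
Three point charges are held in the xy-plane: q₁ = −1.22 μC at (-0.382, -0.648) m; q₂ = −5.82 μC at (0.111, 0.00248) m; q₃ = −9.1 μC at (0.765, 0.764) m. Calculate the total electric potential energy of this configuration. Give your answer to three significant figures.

0.607 J

The assembly work is the sum of pairwise potential energies, U = Σ_{i<j} kqᵢqⱼ/rᵢⱼ.
Pair separations: r₁₂ = 0.816 m, r₁₃ = 1.82 m, r₂₃ = 1.00 m.
U = (0.0782) + (0.0549) + (0.474) = 0.607 J.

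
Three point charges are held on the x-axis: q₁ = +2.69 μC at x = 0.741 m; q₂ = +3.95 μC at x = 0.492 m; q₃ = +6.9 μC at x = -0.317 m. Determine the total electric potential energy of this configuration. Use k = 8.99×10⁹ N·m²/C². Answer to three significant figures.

The assembly work is the sum of pairwise potential energies, U = Σ_{i<j} kqᵢqⱼ/rᵢⱼ.
Pair separations: r₁₂ = 0.249 m, r₁₃ = 1.06 m, r₂₃ = 0.809 m.
U = (0.384) + (0.158) + (0.303) = 0.844 J.

0.844 J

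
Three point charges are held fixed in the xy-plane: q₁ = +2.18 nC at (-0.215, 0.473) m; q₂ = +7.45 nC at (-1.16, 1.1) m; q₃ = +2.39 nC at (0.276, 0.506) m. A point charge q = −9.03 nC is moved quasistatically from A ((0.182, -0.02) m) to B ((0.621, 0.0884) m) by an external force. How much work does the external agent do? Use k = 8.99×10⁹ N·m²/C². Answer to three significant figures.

For quasistatic motion the external work equals the change in potential energy: W_ext = qΔV = q(V_B − V_A).
At A: distances to the source charges are 0.633 m, 1.75 m, 0.534 m; V_A = Σ kqᵢ/rᵢ = 109 V.
At B: distances to the source charges are 0.920 m, 2.05 m, 0.542 m; V_B = Σ kqᵢ/rᵢ = 93.7 V.
ΔV = V_B − V_A = -15.8 V.
W_ext = qΔV = (-9.03×10⁻⁹ C)(-15.8 V) = 1.43×10⁻⁷ J.

1.43×10⁻⁷ J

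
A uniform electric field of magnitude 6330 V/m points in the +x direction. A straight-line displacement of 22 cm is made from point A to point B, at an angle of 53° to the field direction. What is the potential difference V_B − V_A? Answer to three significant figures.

Only the component of displacement along E changes the potential: ΔV = −E·d·cosθ.
ΔV = −(6330 V/m)(0.220 m)cos53° = -838 V.

-838 V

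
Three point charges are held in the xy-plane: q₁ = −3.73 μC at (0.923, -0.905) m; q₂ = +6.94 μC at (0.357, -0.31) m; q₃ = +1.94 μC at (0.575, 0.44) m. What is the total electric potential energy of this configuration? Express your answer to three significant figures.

The assembly work is the sum of pairwise potential energies, U = Σ_{i<j} kqᵢqⱼ/rᵢⱼ.
Pair separations: r₁₂ = 0.821 m, r₁₃ = 1.39 m, r₂₃ = 0.781 m.
U = (-0.283) + (-0.0468) + (0.155) = -0.175 J.

-0.175 J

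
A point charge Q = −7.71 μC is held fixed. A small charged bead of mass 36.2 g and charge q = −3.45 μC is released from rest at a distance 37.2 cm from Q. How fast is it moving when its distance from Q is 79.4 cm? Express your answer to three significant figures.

Only the electrostatic force acts, so mechanical energy is conserved: ½mv² = U₁ − U₂ = kQq(1/r₁ − 1/r₂).
U₁ − U₂ = (8.99×10⁹ N·m²/C²)(-7.71×10⁻⁶ C)(-3.45×10⁻⁶ C)(1/0.372 − 1/0.794) = 0.342 J.
v = √(2·0.342/0.0362) = 4.34 m/s.

4.34 m/s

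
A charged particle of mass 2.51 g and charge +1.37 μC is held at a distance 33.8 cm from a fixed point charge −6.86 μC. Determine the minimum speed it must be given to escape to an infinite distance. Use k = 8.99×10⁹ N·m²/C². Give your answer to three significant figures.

To just escape, total mechanical energy must reach zero at infinity: ½mv²_min + U = 0, so ½mv²_min = −U = |kQq|/r.
|U| = |kQq|/r = (8.99×10⁹ N·m²/C²)(6.86×10⁻⁶)(1.37×10⁻⁶)/(0.338) = 0.250 J.
v_min = √(2|U|/m) = √(2·0.250/2.51×10⁻³) = 14.1 m/s.

14.1 m/s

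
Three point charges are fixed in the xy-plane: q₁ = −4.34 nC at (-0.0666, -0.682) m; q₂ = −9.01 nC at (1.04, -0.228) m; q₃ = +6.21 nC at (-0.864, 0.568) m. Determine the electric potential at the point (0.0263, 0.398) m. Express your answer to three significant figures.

-42.4 V

The total potential is the scalar sum of each charge's contribution, V = Σ kqᵢ/rᵢ.
Distances from the field point to each charge: r₁ = 1.08 m, r₂ = 1.19 m, r₃ = 0.906 m.
V = k[(-4.34×10⁻⁹)/(1.08) + (-9.01×10⁻⁹)/(1.19) + (6.21×10⁻⁹)/(0.906)] = -42.4 V.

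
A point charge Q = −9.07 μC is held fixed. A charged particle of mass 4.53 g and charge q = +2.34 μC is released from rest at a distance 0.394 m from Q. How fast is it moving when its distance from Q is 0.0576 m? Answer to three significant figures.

Only the electrostatic force acts, so mechanical energy is conserved: ½mv² = U₁ − U₂ = kQq(1/r₁ − 1/r₂).
U₁ − U₂ = (8.99×10⁹ N·m²/C²)(-9.07×10⁻⁶ C)(2.34×10⁻⁶ C)(1/0.394 − 1/0.0576) = 2.83 J.
v = √(2·2.83/4.53×10⁻³) = 35.3 m/s.

35.3 m/s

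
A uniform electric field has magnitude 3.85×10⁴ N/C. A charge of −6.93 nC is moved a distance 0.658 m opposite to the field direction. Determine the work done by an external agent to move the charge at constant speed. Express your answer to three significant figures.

The potential change for a displacement 0.658 m opposite to the field direction is ΔV = +Ed = 2.53×10⁴ V.
W_ext = qΔV = -1.76×10⁻⁴ J.

-1.76×10⁻⁴ J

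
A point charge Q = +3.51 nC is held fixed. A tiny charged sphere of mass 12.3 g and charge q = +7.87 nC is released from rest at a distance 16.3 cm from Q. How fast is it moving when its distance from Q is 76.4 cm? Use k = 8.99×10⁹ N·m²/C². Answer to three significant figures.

Only the electrostatic force acts, so mechanical energy is conserved: ½mv² = U₁ − U₂ = kQq(1/r₁ − 1/r₂).
U₁ − U₂ = (8.99×10⁹ N·m²/C²)(3.51×10⁻⁹ C)(7.87×10⁻⁹ C)(1/0.163 − 1/0.764) = 1.20×10⁻⁶ J.
v = √(2·1.20×10⁻⁶/0.0123) = 0.0140 m/s.

0.0140 m/s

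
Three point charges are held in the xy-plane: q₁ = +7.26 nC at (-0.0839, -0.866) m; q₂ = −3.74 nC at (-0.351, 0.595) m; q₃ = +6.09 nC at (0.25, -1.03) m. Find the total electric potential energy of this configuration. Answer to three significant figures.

7.86×10⁻⁷ J

The work to assemble the configuration equals its total potential energy, U = Σ kqᵢqⱼ/rᵢⱼ over all pairs.
Pair separations: r₁₂ = 1.49 m, r₁₃ = 0.372 m, r₂₃ = 1.73 m.
U = (-1.64×10⁻⁷) + (1.07×10⁻⁶) + (-1.18×10⁻⁷) = 7.86×10⁻⁷ J.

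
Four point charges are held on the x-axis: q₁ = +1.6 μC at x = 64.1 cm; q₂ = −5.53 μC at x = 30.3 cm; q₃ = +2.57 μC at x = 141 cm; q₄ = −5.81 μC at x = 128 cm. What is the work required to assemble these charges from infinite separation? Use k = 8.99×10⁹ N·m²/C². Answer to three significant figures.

The work to assemble the configuration equals its total potential energy, U = Σ kqᵢqⱼ/rᵢⱼ over all pairs.
Pair separations: r₁₂ = 0.338 m, r₁₃ = 0.769 m, r₁₄ = 0.639 m, r₂₃ = 1.11 m, r₂₄ = 0.977 m, r₃₄ = 0.130 m.
Summing all 6 pair terms gives U = -1.17 J.

-1.17 J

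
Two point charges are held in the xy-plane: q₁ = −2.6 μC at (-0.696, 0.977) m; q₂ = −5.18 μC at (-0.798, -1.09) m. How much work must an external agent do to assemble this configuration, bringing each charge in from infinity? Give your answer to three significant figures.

The work to assemble the configuration equals its total potential energy, U = Σ kqᵢqⱼ/rᵢⱼ over all pairs.
Pair separations: r₁₂ = 2.07 m.
U = (0.0585) = 0.0585 J.

0.0585 J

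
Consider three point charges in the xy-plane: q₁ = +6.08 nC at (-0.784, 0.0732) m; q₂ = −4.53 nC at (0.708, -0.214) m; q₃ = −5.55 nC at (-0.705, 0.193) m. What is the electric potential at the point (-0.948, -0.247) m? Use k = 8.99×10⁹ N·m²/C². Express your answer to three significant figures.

The total potential is the scalar sum of each charge's contribution, V = Σ kqᵢ/rᵢ.
Distances from the field point to each charge: r₁ = 0.360 m, r₂ = 1.66 m, r₃ = 0.503 m.
V = k[(6.08×10⁻⁹)/(0.360) + (-4.53×10⁻⁹)/(1.66) + (-5.55×10⁻⁹)/(0.503)] = 28.1 V.

28.1 V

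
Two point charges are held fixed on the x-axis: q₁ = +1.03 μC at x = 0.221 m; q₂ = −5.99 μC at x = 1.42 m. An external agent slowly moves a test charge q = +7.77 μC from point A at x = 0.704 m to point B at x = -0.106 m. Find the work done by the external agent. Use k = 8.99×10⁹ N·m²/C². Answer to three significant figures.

For quasistatic motion the external work equals the change in potential energy: W_ext = qΔV = q(V_B − V_A).
At A: distances to the source charges are 0.483 m, 0.716 m; V_A = Σ kqᵢ/rᵢ = -5.60×10⁴ V.
At B: distances to the source charges are 0.327 m, 1.53 m; V_B = Σ kqᵢ/rᵢ = -6970 V.
ΔV = V_B − V_A = 4.91×10⁴ V.
W_ext = qΔV = (7.77×10⁻⁶ C)(4.91×10⁴ V) = 0.381 J.

0.381 J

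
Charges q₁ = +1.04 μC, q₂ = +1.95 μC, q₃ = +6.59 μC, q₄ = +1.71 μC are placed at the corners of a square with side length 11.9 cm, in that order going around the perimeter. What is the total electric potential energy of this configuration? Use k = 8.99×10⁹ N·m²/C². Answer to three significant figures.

2.65 J

The assembly work is the sum of pairwise potential energies, U = Σ_{i<j} kqᵢqⱼ/rᵢⱼ.
The four side pairs have separation 0.119 m and the two diagonal pairs 0.168 m.
Summing all 6 pair terms gives U = 2.65 J.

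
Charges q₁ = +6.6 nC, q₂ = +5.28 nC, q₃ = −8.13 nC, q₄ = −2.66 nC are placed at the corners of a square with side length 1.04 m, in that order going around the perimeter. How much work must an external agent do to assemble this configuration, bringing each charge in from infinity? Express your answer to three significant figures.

The work to assemble the configuration equals its total potential energy, U = Σ kqᵢqⱼ/rᵢⱼ over all pairs.
The four side pairs have separation 1.04 m and the two diagonal pairs 1.47 m.
Summing all 6 pair terms gives U = -4.48×10⁻⁷ J.

-4.48×10⁻⁷ J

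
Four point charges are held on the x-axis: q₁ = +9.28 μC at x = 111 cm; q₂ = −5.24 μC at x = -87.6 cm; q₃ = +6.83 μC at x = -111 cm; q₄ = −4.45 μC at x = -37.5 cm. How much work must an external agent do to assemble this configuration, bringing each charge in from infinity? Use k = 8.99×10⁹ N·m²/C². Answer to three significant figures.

-1.54 J

The work to assemble the configuration equals its total potential energy, U = Σ kqᵢqⱼ/rᵢⱼ over all pairs.
Pair separations: r₁₂ = 1.99 m, r₁₃ = 2.22 m, r₁₄ = 1.49 m, r₂₃ = 0.234 m, r₂₄ = 0.501 m, r₃₄ = 0.735 m.
Summing all 6 pair terms gives U = -1.54 J.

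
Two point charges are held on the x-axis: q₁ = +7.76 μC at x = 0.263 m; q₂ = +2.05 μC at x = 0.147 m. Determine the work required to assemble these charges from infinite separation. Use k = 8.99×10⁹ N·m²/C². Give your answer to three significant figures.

The work to assemble the configuration equals its total potential energy, U = Σ kqᵢqⱼ/rᵢⱼ over all pairs.
Pair separations: r₁₂ = 0.116 m.
U = (1.23) = 1.23 J.

1.23 J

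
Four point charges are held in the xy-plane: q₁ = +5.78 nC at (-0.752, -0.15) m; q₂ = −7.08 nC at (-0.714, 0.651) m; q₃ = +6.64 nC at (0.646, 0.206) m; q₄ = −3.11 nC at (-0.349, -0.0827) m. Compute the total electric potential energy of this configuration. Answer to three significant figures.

The assembly work is the sum of pairwise potential energies, U = Σ_{i<j} kqᵢqⱼ/rᵢⱼ.
Pair separations: r₁₂ = 0.802 m, r₁₃ = 1.44 m, r₁₄ = 0.409 m, r₂₃ = 1.43 m, r₂₄ = 0.819 m, r₃₄ = 1.04 m.
Summing all 6 pair terms gives U = -8.48×10⁻⁷ J.

-8.48×10⁻⁷ J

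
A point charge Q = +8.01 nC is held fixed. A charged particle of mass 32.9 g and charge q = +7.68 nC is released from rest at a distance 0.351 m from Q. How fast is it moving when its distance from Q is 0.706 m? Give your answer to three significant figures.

6.94×10⁻³ m/s

Only the electrostatic force acts, so mechanical energy is conserved: ½mv² = U₁ − U₂ = kQq(1/r₁ − 1/r₂).
U₁ − U₂ = (8.99×10⁹ N·m²/C²)(8.01×10⁻⁹ C)(7.68×10⁻⁹ C)(1/0.351 − 1/0.706) = 7.92×10⁻⁷ J.
v = √(2·7.92×10⁻⁷/0.0329) = 6.94×10⁻³ m/s.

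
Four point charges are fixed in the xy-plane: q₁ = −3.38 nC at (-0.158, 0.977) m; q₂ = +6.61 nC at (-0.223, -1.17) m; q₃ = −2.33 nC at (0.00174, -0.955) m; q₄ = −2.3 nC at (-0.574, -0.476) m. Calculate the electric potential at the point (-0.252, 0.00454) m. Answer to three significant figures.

The total potential is the scalar sum of each charge's contribution, V = Σ kqᵢ/rᵢ.
Distances from the field point to each charge: r₁ = 0.977 m, r₂ = 1.17 m, r₃ = 0.993 m, r₄ = 0.578 m.
V = k[(-3.38×10⁻⁹)/(0.977) + (6.61×10⁻⁹)/(1.17) + (-2.33×10⁻⁹)/(0.993) + (-2.30×10⁻⁹)/(0.578)] = -37.4 V.

-37.4 V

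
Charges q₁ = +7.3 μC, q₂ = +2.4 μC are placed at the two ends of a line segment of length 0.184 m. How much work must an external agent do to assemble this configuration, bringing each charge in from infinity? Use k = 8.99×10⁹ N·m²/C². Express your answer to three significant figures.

The assembly work is the sum of pairwise potential energies, U = Σ_{i<j} kqᵢqⱼ/rᵢⱼ.
The separation is r = 0.184 m.
U = (0.856) = 0.856 J.

0.856 J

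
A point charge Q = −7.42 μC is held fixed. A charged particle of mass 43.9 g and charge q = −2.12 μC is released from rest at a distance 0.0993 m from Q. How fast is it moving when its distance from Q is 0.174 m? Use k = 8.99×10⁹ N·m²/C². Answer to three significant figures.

5.28 m/s

Only the electrostatic force acts, so mechanical energy is conserved: ½mv² = U₁ − U₂ = kQq(1/r₁ − 1/r₂).
U₁ − U₂ = (8.99×10⁹ N·m²/C²)(-7.42×10⁻⁶ C)(-2.12×10⁻⁶ C)(1/0.0993 − 1/0.174) = 0.611 J.
v = √(2·0.611/0.0439) = 5.28 m/s.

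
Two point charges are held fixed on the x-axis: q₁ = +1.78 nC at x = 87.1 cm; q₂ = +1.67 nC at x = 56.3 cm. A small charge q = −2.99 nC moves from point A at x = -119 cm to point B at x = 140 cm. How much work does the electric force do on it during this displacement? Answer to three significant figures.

9.53×10⁻⁸ J

The work done by the electric force is W_field = −ΔU = −q(V_B − V_A) = q(V_A − V_B).
At A: distances to the source charges are 2.06 m, 1.75 m; V_A = Σ kqᵢ/rᵢ = 16.3 V.
At B: distances to the source charges are 0.529 m, 0.837 m; V_B = Σ kqᵢ/rᵢ = 48.2 V.
ΔV = V_B − V_A = 31.9 V.
W_field = −qΔV = −(-2.99×10⁻⁹ C)(31.9 V) = 9.53×10⁻⁸ J.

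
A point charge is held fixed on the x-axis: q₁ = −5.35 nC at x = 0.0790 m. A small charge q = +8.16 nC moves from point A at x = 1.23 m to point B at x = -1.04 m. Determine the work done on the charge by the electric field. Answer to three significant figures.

9.75×10⁻⁹ J

The work done by the electric force is W_field = −ΔU = −q(V_B − V_A) = q(V_A − V_B).
At A: distance to the source charge is 1.15 m; V_A = kq₁/r = -41.8 V.
At B: distance to the source charge is 1.12 m; V_B = kq₁/r = -43.0 V.
ΔV = V_B − V_A = -1.19 V.
W_field = −qΔV = −(8.16×10⁻⁹ C)(-1.19 V) = 9.75×10⁻⁹ J.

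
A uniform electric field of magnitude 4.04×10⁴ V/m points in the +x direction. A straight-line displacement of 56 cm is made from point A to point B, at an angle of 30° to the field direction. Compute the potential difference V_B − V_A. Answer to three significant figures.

-1.96×10⁴ V

Only the component of displacement along E changes the potential: ΔV = −E·d·cosθ.
ΔV = −(4.04×10⁴ V/m)(0.560 m)cos30° = -1.96×10⁴ V.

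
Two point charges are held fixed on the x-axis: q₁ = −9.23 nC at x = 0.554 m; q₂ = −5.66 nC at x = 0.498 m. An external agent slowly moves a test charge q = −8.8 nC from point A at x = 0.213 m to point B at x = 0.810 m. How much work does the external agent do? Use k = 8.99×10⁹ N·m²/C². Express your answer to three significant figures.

5.75×10⁻⁷ J

For quasistatic motion the external work equals the change in potential energy: W_ext = qΔV = q(V_B − V_A).
At A: distances to the source charges are 0.341 m, 0.285 m; V_A = Σ kqᵢ/rᵢ = -422 V.
At B: distances to the source charges are 0.256 m, 0.312 m; V_B = Σ kqᵢ/rᵢ = -487 V.
ΔV = V_B − V_A = -65.3 V.
W_ext = qΔV = (-8.80×10⁻⁹ C)(-65.3 V) = 5.75×10⁻⁷ J.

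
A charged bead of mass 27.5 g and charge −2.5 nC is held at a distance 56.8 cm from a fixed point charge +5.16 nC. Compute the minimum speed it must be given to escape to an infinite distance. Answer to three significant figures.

To just escape, total mechanical energy must reach zero at infinity: ½mv²_min + U = 0, so ½mv²_min = −U = |kQq|/r.
|U| = |kQq|/r = (8.99×10⁹ N·m²/C²)(5.16×10⁻⁹)(2.50×10⁻⁹)/(0.568) = 2.04×10⁻⁷ J.
v_min = √(2|U|/m) = √(2·2.04×10⁻⁷/0.0275) = 3.85×10⁻³ m/s.

3.85×10⁻³ m/s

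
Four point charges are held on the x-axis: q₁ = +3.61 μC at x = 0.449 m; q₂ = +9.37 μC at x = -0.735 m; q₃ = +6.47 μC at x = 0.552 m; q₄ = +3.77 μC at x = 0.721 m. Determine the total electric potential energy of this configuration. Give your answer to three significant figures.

4.68 J

The assembly work is the sum of pairwise potential energies, U = Σ_{i<j} kqᵢqⱼ/rᵢⱼ.
Pair separations: r₁₂ = 1.18 m, r₁₃ = 0.103 m, r₁₄ = 0.272 m, r₂₃ = 1.29 m, r₂₄ = 1.46 m, r₃₄ = 0.169 m.
Summing all 6 pair terms gives U = 4.68 J.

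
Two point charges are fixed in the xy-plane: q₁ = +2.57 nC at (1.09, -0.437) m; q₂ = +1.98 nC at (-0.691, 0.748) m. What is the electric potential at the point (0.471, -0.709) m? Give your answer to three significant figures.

43.7 V

The total potential is the scalar sum of each charge's contribution, V = Σ kqᵢ/rᵢ.
Distances from the field point to each charge: r₁ = 0.676 m, r₂ = 1.86 m.
V = k[(2.57×10⁻⁹)/(0.676) + (1.98×10⁻⁹)/(1.86)] = 43.7 V.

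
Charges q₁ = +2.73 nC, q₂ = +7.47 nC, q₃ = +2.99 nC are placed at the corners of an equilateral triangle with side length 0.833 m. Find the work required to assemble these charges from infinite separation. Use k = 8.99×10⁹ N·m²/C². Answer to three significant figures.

5.49×10⁻⁷ J

The work to assemble the configuration equals its total potential energy, U = Σ kqᵢqⱼ/rᵢⱼ over all pairs.
All three pair separations equal the side length, 0.833 m.
U = (2.20×10⁻⁷) + (8.81×10⁻⁸) + (2.41×10⁻⁷) = 5.49×10⁻⁷ J.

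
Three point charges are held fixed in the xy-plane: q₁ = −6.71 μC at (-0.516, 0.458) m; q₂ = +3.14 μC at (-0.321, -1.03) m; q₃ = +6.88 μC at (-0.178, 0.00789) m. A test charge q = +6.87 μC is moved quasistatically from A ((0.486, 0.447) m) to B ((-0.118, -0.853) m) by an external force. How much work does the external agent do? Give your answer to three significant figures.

For quasistatic motion the external work equals the change in potential energy: W_ext = qΔV = q(V_B − V_A).
At A: distances to the source charges are 1.00 m, 1.68 m, 0.796 m; V_A = Σ kqᵢ/rᵢ = 3.43×10⁴ V.
At B: distances to the source charges are 1.37 m, 0.269 m, 0.863 m; V_B = Σ kqᵢ/rᵢ = 1.32×10⁵ V.
ΔV = V_B − V_A = 9.82×10⁴ V.
W_ext = qΔV = (6.87×10⁻⁶ C)(9.82×10⁴ V) = 0.675 J.

0.675 J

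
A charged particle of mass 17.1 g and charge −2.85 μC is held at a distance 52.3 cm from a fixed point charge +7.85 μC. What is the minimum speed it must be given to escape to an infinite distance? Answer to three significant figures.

6.71 m/s

To just escape, total mechanical energy must reach zero at infinity: ½mv²_min + U = 0, so ½mv²_min = −U = |kQq|/r.
|U| = |kQq|/r = (8.99×10⁹ N·m²/C²)(7.85×10⁻⁶)(2.85×10⁻⁶)/(0.523) = 0.385 J.
v_min = √(2|U|/m) = √(2·0.385/0.0171) = 6.71 m/s.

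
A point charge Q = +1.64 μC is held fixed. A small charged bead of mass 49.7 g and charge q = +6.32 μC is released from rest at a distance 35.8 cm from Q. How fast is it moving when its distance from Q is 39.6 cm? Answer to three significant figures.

Only the electrostatic force acts, so mechanical energy is conserved: ½mv² = U₁ − U₂ = kQq(1/r₁ − 1/r₂).
U₁ − U₂ = (8.99×10⁹ N·m²/C²)(1.64×10⁻⁶ C)(6.32×10⁻⁶ C)(1/0.358 − 1/0.396) = 0.0250 J.
v = √(2·0.0250/0.0497) = 1.00 m/s.

1.00 m/s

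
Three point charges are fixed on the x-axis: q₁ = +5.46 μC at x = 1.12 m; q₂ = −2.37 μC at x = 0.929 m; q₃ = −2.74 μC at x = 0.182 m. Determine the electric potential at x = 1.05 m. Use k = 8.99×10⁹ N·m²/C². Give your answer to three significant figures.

Electric potential is a scalar, so the contributions from each charge add algebraically: V = Σ kqᵢ/rᵢ.
Distances from the field point to each charge: r₁ = 0.0700 m, r₂ = 0.121 m, r₃ = 0.868 m.
V = k[(5.46×10⁻⁶)/(0.0700) + (-2.37×10⁻⁶)/(0.121) + (-2.74×10⁻⁶)/(0.868)] = 4.97×10⁵ V.

4.97×10⁵ V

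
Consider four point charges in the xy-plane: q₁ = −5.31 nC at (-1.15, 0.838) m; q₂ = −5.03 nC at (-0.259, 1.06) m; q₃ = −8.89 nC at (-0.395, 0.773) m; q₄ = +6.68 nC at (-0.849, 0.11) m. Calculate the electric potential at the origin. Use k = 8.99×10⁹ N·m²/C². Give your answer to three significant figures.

The total potential is the scalar sum of each charge's contribution, V = Σ kqᵢ/rᵢ.
Distances from the field point to each charge: r₁ = 1.42 m, r₂ = 1.09 m, r₃ = 0.868 m, r₄ = 0.856 m.
V = k[(-5.31×10⁻⁹)/(1.42) + (-5.03×10⁻⁹)/(1.09) + (-8.89×10⁻⁹)/(0.868) + (6.68×10⁻⁹)/(0.856)] = -96.9 V.

-96.9 V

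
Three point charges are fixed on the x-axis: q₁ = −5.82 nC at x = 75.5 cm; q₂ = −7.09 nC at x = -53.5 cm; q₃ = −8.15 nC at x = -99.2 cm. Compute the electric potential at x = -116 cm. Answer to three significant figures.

Electric potential is a scalar, so the contributions from each charge add algebraically: V = Σ kqᵢ/rᵢ.
Distances from the field point to each charge: r₁ = 1.92 m, r₂ = 0.625 m, r₃ = 0.168 m.
V = k[(-5.82×10⁻⁹)/(1.92) + (-7.09×10⁻⁹)/(0.625) + (-8.15×10⁻⁹)/(0.168)] = -565 V.

-565 V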